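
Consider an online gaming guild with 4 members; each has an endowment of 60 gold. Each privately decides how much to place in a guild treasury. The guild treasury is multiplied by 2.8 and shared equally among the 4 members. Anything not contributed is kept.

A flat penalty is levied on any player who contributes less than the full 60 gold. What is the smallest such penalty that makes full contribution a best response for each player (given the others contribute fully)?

18.00 gold

Given the others contribute fully, the best deviation is to contribute 0 (any partial contribution still incurs the fine and gives up units whose private return 0.7000 is below 1).
Deviating from 60 to 0 saves 60 gold but forfeits the deviator's share of the drop in the guild treasury: 2.8/4 × 60 = 42.00.
So the deviation gain is 60 − 42.00 = 18.00, and the fine must be at least 18.00 gold to wipe it out.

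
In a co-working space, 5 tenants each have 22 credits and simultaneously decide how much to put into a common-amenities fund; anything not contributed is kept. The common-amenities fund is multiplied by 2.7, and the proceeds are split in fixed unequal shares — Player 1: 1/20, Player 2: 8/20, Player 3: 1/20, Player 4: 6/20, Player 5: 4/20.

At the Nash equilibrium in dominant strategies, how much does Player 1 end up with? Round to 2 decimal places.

For player j, contributing a unit is worthwhile iff 2.7 × (j's share) ≥ 1, i.e. iff j's share is at least 0.3704.
Only Player 2 (8/20) clears that bar, contributing 22; the remaining 4 contribute 0. Total contributed: 22.
Player 1 keeps 22 and receives 2.7 × 22 × 1/20 = 2.97 from the common-amenities fund, for a payoff of 24.97.

24.97 credits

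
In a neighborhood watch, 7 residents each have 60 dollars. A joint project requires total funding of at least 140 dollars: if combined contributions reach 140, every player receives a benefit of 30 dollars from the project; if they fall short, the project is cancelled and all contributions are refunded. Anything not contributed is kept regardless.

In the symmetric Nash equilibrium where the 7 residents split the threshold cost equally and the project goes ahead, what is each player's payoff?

Equal share of the threshold: 140/7 = 20.
At this profile no one gains by cutting their contribution: any cut drops the total below 140, the project is cancelled, contributions are refunded, and the deviator ends with 60, which is less than 60 − 20 + 30 = 70. Contributing more than 20 just wastes the excess. So contributing exactly 20 is a best response.
Each player's payoff: 60 − 20 + 30 = 70.

70 dollars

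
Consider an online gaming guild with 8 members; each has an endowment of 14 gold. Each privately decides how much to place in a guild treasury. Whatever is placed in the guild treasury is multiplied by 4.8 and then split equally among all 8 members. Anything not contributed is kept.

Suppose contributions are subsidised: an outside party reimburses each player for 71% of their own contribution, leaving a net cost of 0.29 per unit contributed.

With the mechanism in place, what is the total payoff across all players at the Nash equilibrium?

617.12 gold

The effective private return per unit is now (4.8/8) / 0.29 = 2.0690 > 1, so every player's dominant strategy flips to full contribution.
So the Nash equilibrium is full contribution by all 8; the group earns 8 × (14 × 0.71 + 4.8 × 14) = 617.12.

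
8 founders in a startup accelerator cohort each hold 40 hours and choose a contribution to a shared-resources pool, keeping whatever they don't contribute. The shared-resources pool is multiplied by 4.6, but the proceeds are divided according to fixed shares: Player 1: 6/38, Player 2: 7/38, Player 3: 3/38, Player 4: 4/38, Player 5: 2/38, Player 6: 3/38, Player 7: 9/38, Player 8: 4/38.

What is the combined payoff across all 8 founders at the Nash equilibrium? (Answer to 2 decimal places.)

Player j's private return per contributed unit is 4.6 × (j's share). Contributing is weakly dominant for j when that share is at least 1/4.6 = 0.2174, and contributing 0 is dominant otherwise.
Player 7 alone (share 9/38) is above the threshold, contributing 40; the remaining 7 contribute 0. Total contributed: 40.
The shared-resources pool pays out 4.6 × 40 = 184.00 in total (split across the unequal shares, but the aggregate is all that matters for the group sum).
The 7 free-riders keep 40 each, adding 280. Group total = 280 + 184.00 = 464.00.

464.00 hours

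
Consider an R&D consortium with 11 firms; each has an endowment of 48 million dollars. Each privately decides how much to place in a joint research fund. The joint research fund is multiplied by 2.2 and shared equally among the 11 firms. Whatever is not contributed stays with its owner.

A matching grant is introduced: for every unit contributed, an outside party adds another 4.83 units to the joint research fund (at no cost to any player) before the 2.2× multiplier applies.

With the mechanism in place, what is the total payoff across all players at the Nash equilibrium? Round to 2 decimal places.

Under the mechanism each unit contributed yields 2.2 × 5.83 / 11 = 1.1660 back to its contributor per unit of net cost, which exceeds 1, making full contribution the dominant choice for everyone.
So the Nash equilibrium is full contribution by all 11; the group earns 2.2 × 5.83 × 528 = 6772.13.

6772.13 million dollars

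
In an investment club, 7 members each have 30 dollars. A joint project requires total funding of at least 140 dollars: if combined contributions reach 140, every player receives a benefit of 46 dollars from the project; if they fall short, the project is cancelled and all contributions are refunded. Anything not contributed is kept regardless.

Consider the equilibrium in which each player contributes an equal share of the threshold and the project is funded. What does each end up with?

56 dollars

Equal share of the threshold: 140/7 = 20.
At this profile no one gains by cutting their contribution: any cut drops the total below 140, the project is cancelled, contributions are refunded, and the deviator ends with 30, which is less than 30 − 20 + 46 = 56. Contributing more than 20 just wastes the excess. So contributing exactly 20 is a best response.
Each player's payoff: 30 − 20 + 46 = 56.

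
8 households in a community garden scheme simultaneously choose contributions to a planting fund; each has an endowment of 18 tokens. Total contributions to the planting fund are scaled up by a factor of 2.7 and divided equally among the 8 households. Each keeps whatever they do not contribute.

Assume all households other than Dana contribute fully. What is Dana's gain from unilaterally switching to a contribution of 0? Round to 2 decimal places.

11.93 tokens

Switching from a contribution of 18 to 0 lets Dana keep an extra 18 tokens, but lowers the planting fund by 18, which costs Dana their own share of that drop: 2.7/8 × 18 = 6.07.
Net gain = 18 − 6.07 = 11.93. The private return per contributed unit (0.3375) is below 1, so free-riding is indeed the best response regardless of what the others do.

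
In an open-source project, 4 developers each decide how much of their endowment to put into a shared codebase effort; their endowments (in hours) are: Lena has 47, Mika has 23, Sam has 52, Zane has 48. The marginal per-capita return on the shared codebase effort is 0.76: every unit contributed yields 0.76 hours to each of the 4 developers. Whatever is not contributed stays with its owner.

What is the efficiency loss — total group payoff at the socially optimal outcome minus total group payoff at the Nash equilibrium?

The private return per contributed unit is 0.76 < 1 for everyone, so the Nash equilibrium is zero contribution and the group total is Σ E_j = 47 + 23 + 52 + 48 = 170.
Each contributed unit returns 3.040 to the group, so the social optimum is full contribution by everyone: group total = 3.040 × 170 = 516.80.
Efficiency loss = (3.040 − 1) × 170 = 346.80.

346.80 hours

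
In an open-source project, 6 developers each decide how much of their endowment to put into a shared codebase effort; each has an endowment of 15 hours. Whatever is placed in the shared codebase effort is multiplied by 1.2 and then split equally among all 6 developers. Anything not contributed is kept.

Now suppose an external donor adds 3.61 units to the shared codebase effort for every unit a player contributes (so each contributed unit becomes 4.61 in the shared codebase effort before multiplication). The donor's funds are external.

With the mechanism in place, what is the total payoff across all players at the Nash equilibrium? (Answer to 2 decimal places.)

90.00 hours

Even with the mechanism, each unit contributed returns only 1.2 × 4.61 / 6 = 0.9220 per unit of net cost, so contributing nothing is still dominant.
Everyone keeps their endowment and the group total is 6 × 15 = 90.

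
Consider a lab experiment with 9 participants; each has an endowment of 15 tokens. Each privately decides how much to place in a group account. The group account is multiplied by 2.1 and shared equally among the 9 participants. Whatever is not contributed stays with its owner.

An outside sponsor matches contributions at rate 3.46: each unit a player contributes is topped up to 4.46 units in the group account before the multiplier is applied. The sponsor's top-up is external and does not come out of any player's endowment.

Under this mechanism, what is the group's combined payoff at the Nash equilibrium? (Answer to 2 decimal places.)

1264.41 tokens

Under the mechanism each unit contributed yields 2.1 × 4.46 / 9 = 1.0407 back to its contributor per unit of net cost, which exceeds 1, making full contribution the dominant choice for everyone.
So the Nash equilibrium is full contribution by all 9; the group earns 2.1 × 4.46 × 135 = 1264.41.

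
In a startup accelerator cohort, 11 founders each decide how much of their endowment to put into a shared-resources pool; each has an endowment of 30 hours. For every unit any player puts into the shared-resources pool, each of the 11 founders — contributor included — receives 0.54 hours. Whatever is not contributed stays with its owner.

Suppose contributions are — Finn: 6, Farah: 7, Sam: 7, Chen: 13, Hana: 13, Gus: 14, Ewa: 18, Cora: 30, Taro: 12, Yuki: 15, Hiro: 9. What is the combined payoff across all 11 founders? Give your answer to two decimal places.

1041.36 hours

Total contributed: 6 + 7 + 7 + 13 + 13 + 14 + 18 + 30 + 12 + 15 + 9 = 144; total kept: 11 × 30 − 144 = 186.
The shared-resources pool pays out 0.54 × 11 × 144 = 855.36 in aggregate.
Group total = 186 + 855.36 = 1041.36.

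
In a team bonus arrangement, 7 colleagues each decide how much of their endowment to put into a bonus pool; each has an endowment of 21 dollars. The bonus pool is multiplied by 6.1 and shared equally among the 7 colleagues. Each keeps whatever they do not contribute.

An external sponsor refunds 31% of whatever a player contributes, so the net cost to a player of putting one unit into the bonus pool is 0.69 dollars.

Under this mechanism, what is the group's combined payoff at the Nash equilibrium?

942.27 dollars

With the mechanism, a contributed unit returns (6.1/7) / 0.69 = 1.2629 per unit of net cost to the contributor — now above 1 — so contributing fully is weakly dominant for every player.
At the Nash equilibrium everyone contributes 21. Group total payoff = 7 × (21 × 0.31 + 6.1 × 21) = 942.27.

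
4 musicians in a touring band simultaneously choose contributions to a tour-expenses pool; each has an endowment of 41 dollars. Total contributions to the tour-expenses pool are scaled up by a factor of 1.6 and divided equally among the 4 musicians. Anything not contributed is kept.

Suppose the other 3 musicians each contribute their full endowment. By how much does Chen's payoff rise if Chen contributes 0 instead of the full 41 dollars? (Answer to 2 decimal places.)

Switching from a contribution of 41 to 0 lets Chen keep an extra 41 dollars, but lowers the tour-expenses pool by 41, which costs Chen their own share of that drop: 1.6/4 × 41 = 16.40.
Net gain = 41 − 16.40 = 24.60. The private return per contributed unit (0.4000) is below 1, so free-riding is indeed the best response regardless of what the others do.

24.60 dollars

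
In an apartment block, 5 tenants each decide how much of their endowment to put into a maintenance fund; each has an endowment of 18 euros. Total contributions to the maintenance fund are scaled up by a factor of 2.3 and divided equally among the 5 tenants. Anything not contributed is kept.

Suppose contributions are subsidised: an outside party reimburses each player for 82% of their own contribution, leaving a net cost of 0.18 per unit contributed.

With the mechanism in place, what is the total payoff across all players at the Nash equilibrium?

The effective private return per unit is now (2.3/5) / 0.18 = 2.5556 > 1, so every player's dominant strategy flips to full contribution.
At the Nash equilibrium everyone contributes 18. Group total payoff = 5 × (18 × 0.82 + 2.3 × 18) = 280.80.

280.80 euros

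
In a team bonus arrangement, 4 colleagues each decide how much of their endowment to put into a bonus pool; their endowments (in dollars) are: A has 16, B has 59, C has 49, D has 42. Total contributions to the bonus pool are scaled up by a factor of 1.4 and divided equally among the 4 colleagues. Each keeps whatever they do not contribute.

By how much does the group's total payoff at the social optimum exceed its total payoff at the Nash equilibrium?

The private return per contributed unit is 1.4/4 = 0.3500 < 1 for every player regardless of endowment, so the Nash equilibrium is zero contribution and the group total is Σ E_j = 16 + 59 + 49 + 42 = 166.
Each contributed unit returns 1.400 to the group, so the social optimum is full contribution by everyone: group total = 1.400 × 166 = 232.40.
Efficiency loss = (1.400 − 1) × 166 = 66.40.

66.40 dollars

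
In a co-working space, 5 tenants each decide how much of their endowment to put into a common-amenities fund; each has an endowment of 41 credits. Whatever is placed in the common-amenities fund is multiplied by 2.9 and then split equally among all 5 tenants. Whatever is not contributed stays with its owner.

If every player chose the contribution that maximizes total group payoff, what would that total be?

594.50 credits

Each contributed unit returns 2.900 to the group as a whole (0.5800 to each of 5 players), which exceeds 1, so the social optimum is full contribution: group total = 2.900 × 205 = 594.50.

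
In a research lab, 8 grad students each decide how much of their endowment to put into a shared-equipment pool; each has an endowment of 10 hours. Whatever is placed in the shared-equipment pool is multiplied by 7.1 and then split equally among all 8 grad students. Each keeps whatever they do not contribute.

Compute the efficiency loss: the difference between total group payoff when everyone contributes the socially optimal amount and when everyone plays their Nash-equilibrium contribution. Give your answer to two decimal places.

488.00 hours

Each contributed unit returns 7.1/8 = 0.8875 to its contributor — below 1 — so contributing 0 is dominant for every player. At the Nash equilibrium everyone keeps their 10, and the group total is 8 × 10 = 80.
Each contributed unit returns 7.100 to the group as a whole (0.8875 to each of 8 players), which exceeds 1, so the social optimum is full contribution: group total = 7.100 × 80 = 568.00.
Efficiency loss = 568.00 − 80 = 488.00.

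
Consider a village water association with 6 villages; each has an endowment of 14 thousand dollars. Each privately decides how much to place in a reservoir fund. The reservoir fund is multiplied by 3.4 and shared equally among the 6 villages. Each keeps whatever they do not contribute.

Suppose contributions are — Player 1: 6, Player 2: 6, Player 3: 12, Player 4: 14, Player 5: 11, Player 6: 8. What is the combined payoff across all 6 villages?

Total contributed: 6 + 6 + 12 + 14 + 11 + 8 = 57; total kept: 6 × 14 − 57 = 27.
The reservoir fund pays out 3.4 × 57 = 193.80 in aggregate.
Group total = 27 + 193.80 = 220.80.

220.80 thousand dollars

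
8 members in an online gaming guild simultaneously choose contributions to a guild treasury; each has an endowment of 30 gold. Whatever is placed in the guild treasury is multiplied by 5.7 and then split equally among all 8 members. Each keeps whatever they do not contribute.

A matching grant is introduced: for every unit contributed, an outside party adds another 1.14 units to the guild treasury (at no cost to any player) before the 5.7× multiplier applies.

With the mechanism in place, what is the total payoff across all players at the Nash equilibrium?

With the mechanism, a contributed unit returns 5.7 × 2.14 / 8 = 1.5248 per unit of net cost to the contributor — now above 1 — so contributing fully is weakly dominant for every player.
So the Nash equilibrium is full contribution by all 8; the group earns 5.7 × 2.14 × 240 = 2927.52.

2927.52 gold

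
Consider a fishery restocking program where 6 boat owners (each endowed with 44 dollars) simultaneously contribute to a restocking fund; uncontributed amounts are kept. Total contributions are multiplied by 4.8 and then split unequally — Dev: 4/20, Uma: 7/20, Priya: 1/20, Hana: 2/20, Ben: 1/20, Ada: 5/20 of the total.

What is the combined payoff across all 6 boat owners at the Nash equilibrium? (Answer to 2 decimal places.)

598.40 dollars

For player j, contributing a unit is worthwhile iff 4.8 × (j's share) ≥ 1, i.e. iff j's share is at least 0.2083.
Uma and Ada clear that bar, contributing 44 each; the remaining 4 contribute 0. Total contributed: 88.
The restocking fund pays out 4.8 × 88 = 422.40 in total (split across the unequal shares, but the aggregate is all that matters for the group sum).
The 4 free-riders keep 44 each, adding 176. Group total = 176 + 422.40 = 598.40.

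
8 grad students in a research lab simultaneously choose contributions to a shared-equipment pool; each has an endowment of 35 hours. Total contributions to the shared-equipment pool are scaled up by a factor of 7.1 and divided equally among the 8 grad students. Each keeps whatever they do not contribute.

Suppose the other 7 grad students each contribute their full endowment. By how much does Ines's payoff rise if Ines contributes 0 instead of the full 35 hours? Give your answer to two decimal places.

Switching from a contribution of 35 to 0 lets Ines keep an extra 35 hours, but lowers the shared-equipment pool by 35, which costs Ines their own share of that drop: 7.1/8 × 35 = 31.06.
Net gain = 35 − 31.06 = 3.94. The private return per contributed unit (0.8875) is below 1, so free-riding is indeed the best response regardless of what the others do.

3.94 hours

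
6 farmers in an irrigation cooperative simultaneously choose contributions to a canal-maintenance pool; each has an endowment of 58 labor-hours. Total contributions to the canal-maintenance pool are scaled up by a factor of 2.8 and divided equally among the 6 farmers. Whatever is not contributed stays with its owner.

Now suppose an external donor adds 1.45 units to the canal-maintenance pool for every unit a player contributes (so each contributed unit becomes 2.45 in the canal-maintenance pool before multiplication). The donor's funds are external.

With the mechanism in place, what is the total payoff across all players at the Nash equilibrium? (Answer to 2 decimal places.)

Under the mechanism each unit contributed yields 2.8 × 2.45 / 6 = 1.1433 back to its contributor per unit of net cost, which exceeds 1, making full contribution the dominant choice for everyone.
At the Nash equilibrium everyone contributes 58. Group total payoff = 2.8 × 2.45 × 348 = 2387.28.

2387.28 labor-hours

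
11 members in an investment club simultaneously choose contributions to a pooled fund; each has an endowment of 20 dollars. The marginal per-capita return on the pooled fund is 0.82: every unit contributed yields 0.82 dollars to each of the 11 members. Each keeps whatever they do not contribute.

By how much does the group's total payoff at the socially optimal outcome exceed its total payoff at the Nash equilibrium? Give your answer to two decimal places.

The private return per contributed unit is 0.82 < 1, so contributing 0 is dominant for every player. At the Nash equilibrium everyone keeps their 20, and the group total is 11 × 20 = 220.
Each contributed unit returns 9.020 to the group as a whole (0.82 to each of 11 players), which exceeds 1, so the social optimum is full contribution: group total = 9.020 × 220 = 1984.40.
Efficiency loss = 1984.40 − 220 = 1764.40.

1764.40 dollars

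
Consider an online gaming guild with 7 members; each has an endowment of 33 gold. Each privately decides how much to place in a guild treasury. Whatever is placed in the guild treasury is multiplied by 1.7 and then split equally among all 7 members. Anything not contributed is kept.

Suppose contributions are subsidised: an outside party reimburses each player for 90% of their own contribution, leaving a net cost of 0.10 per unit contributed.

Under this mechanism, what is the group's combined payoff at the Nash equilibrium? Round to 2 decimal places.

With the mechanism, a contributed unit returns (1.7/7) / 0.10 = 2.4286 per unit of net cost to the contributor — now above 1 — so contributing fully is weakly dominant for every player.
So the Nash equilibrium is full contribution by all 7; the group earns 7 × (33 × 0.90 + 1.7 × 33) = 600.60.

600.60 gold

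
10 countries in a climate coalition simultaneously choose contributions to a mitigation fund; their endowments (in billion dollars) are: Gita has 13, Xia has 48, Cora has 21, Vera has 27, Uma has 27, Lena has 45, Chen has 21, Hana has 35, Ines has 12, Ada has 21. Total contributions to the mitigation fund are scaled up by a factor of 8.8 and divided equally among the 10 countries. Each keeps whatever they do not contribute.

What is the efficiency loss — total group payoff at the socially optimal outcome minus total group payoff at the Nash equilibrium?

2106.00 billion dollars

The private return per contributed unit is 8.8/10 = 0.8800 < 1 for every player regardless of endowment, so the Nash equilibrium is zero contribution and the group total is Σ E_j = 13 + 48 + 21 + 27 + 27 + 45 + 21 + 35 + 12 + 21 = 270.
Each contributed unit returns 8.800 to the group, so the social optimum is full contribution by everyone: group total = 8.800 × 270 = 2376.00.
Efficiency loss = (8.800 − 1) × 270 = 2106.00.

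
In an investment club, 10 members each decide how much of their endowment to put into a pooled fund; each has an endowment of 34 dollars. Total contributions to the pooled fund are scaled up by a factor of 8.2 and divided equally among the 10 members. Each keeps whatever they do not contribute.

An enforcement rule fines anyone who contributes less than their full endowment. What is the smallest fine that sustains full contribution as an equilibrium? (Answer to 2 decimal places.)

Given the others contribute fully, the best deviation is to contribute 0 (any partial contribution still incurs the fine and gives up units whose private return 0.8200 is below 1).
Deviating from 34 to 0 saves 34 dollars but forfeits the deviator's share of the drop in the pooled fund: 8.2/10 × 34 = 27.88.
So the deviation gain is 34 − 27.88 = 6.12, and the fine must be at least 6.12 dollars to wipe it out.

6.12 dollars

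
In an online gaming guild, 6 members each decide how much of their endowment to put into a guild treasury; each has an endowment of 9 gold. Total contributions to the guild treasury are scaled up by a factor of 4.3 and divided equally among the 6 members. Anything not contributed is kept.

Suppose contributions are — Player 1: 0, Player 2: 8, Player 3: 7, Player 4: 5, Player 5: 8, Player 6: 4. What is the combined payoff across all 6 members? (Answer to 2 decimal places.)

159.60 gold

Total contributed: 0 + 8 + 7 + 5 + 8 + 4 = 32; total kept: 6 × 9 − 32 = 22.
The guild treasury pays out 4.3 × 32 = 137.60 in aggregate.
Group total = 22 + 137.60 = 159.60.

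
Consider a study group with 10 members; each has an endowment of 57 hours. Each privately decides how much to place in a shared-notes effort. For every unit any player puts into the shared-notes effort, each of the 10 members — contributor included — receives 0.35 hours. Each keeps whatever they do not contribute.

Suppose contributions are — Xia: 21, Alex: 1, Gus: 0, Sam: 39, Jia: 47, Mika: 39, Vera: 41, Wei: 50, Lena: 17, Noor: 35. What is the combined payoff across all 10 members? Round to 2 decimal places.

1295.00 hours

Total contributed: 21 + 1 + 0 + 39 + 47 + 39 + 41 + 50 + 17 + 35 = 290; total kept: 10 × 57 − 290 = 280.
The shared-notes effort pays out 0.35 × 10 × 290 = 1015.00 in aggregate.
Group total = 280 + 1015.00 = 1295.00.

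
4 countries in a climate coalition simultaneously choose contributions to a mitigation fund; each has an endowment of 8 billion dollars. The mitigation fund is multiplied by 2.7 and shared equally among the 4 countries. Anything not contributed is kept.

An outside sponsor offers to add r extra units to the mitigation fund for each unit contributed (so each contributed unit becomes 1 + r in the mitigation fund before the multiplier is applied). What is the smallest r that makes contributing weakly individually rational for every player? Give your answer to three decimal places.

With matching at rate r, one contributed unit becomes (1 + r) in the mitigation fund and returns 2.7 × (1 + r) / 4 to the contributor.
Setting this equal to 1: 1 + r = 4/2.7 = 1.4815.
So the minimum matching rate is r = 1.4815 − 1 = 0.481.

0.481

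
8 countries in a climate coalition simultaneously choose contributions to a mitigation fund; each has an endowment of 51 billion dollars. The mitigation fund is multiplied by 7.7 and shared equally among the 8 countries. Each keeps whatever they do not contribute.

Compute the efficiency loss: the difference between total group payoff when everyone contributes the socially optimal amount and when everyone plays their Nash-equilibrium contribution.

Each contributed unit returns 7.7/8 = 0.9625 to its contributor — below 1 — so contributing 0 is dominant for every player. At the Nash equilibrium everyone keeps their 51, and the group total is 8 × 51 = 408.
Each contributed unit returns 7.700 to the group as a whole (0.9625 to each of 8 players), which exceeds 1, so the social optimum is full contribution: group total = 7.700 × 408 = 3141.60.
Efficiency loss = 3141.60 − 408 = 2733.60.

2733.60 billion dollars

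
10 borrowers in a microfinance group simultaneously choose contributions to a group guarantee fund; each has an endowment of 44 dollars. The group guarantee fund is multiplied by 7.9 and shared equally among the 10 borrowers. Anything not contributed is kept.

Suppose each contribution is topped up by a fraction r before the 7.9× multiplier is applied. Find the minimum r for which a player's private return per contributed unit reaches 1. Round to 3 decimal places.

0.266

With matching at rate r, one contributed unit becomes (1 + r) in the group guarantee fund and returns 7.9 × (1 + r) / 10 to the contributor.
Setting this equal to 1: 1 + r = 10/7.9 = 1.2658.
So the minimum matching rate is r = 1.2658 − 1 = 0.266.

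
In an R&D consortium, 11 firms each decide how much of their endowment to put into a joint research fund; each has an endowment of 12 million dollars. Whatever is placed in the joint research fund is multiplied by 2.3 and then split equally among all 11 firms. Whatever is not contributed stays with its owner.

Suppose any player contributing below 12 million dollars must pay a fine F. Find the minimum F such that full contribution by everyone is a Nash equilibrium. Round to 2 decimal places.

Given the others contribute fully, the best deviation is to contribute 0 (any partial contribution still incurs the fine and gives up units whose private return 0.2091 is below 1).
Deviating from 12 to 0 saves 12 million dollars but forfeits the deviator's share of the drop in the joint research fund: 2.3/11 × 12 = 2.51.
So the deviation gain is 12 − 2.51 = 9.49, and the fine must be at least 9.49 million dollars to wipe it out.

9.49 million dollars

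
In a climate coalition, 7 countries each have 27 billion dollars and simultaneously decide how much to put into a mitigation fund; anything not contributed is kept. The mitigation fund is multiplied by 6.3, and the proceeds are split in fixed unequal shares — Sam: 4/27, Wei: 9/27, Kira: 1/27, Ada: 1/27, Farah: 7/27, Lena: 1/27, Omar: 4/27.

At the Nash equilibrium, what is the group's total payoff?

For player j, contributing a unit is worthwhile iff 6.3 × (j's share) ≥ 1, i.e. iff j's share is at least 0.1587.
Wei and Farah clear that bar, contributing 27 each; the remaining 5 contribute 0. Total contributed: 54.
The mitigation fund pays out 6.3 × 54 = 340.20 in total (split across the unequal shares, but the aggregate is all that matters for the group sum).
The 5 free-riders keep 27 each, adding 135. Group total = 135 + 340.20 = 475.20.

475.20 billion dollars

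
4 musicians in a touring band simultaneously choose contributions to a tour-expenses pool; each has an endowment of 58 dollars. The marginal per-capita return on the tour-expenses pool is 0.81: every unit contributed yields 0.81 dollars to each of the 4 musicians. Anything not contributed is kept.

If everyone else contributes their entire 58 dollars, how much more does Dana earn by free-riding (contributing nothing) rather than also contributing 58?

Switching from a contribution of 58 to 0 lets Dana keep an extra 58 dollars, but lowers the tour-expenses pool by 58, which costs Dana their own share of that drop: 0.81 × 58 = 46.98.
Net gain = 58 − 46.98 = 11.02. The private return per contributed unit (0.81) is below 1, so free-riding is indeed the best response regardless of what the others do.

11.02 dollars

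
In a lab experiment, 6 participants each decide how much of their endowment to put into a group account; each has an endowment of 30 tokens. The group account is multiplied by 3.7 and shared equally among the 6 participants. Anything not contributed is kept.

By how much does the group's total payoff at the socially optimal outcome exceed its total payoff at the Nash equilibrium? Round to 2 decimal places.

Each contributed unit returns 3.7/6 = 0.6167 to its contributor — below 1 — so contributing 0 is dominant for every player. At the Nash equilibrium everyone keeps their 30, and the group total is 6 × 30 = 180.
Each contributed unit returns 3.700 to the group as a whole (0.6167 to each of 6 players), which exceeds 1, so the social optimum is full contribution: group total = 3.700 × 180 = 666.00.
Efficiency loss = 666.00 − 180 = 486.00.

486.00 tokens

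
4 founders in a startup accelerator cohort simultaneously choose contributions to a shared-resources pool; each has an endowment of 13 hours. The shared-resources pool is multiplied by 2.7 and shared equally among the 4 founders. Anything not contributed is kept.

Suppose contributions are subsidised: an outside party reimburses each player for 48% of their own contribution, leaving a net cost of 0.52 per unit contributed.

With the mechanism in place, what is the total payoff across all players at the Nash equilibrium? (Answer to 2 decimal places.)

165.36 hours

Under the mechanism each unit contributed yields (2.7/4) / 0.52 = 1.2981 back to its contributor per unit of net cost, which exceeds 1, making full contribution the dominant choice for everyone.
So the Nash equilibrium is full contribution by all 4; the group earns 4 × (13 × 0.48 + 2.7 × 13) = 165.36.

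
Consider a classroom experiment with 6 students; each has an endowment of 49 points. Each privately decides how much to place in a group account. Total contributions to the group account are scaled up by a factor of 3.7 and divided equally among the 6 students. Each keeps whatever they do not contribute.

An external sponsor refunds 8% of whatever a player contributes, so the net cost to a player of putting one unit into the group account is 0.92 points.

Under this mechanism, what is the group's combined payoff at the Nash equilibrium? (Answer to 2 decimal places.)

With the mechanism, a contributed unit returns (3.7/6) / 0.92 = 0.6703 per unit of net cost — still below 1 — so contributing 0 remains dominant for every player.
Everyone keeps their endowment and the group total is 6 × 49 = 294.

294.00 points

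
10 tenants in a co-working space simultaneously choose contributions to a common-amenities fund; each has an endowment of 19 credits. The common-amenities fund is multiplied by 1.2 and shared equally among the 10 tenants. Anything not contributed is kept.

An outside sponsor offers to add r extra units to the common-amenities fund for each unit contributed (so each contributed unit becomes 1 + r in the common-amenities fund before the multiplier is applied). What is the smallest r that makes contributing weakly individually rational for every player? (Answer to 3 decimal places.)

With matching at rate r, one contributed unit becomes (1 + r) in the common-amenities fund and returns 1.2 × (1 + r) / 10 to the contributor.
Setting this equal to 1: 1 + r = 10/1.2 = 8.3333.
So the minimum matching rate is r = 8.3333 − 1 = 7.333.

7.333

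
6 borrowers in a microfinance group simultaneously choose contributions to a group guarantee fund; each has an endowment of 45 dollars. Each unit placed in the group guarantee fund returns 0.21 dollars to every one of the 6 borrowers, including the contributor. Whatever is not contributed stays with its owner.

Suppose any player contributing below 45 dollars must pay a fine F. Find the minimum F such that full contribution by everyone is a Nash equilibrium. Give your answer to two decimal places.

Given the others contribute fully, the best deviation is to contribute 0 (any partial contribution still incurs the fine and gives up units whose private return 0.21 is below 1).
Deviating from 45 to 0 saves 45 dollars but forfeits the deviator's share of the drop in the group guarantee fund: 0.21 × 45 = 9.45.
So the deviation gain is 45 − 9.45 = 35.55, and the fine must be at least 35.55 dollars to wipe it out.

35.55 dollars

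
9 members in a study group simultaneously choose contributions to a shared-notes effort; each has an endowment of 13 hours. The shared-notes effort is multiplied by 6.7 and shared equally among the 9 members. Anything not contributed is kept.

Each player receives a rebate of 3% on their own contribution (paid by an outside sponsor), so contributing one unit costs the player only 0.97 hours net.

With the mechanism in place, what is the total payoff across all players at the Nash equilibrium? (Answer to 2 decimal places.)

117.00 hours

Even with the mechanism, each unit contributed returns only (6.7/9) / 0.97 = 0.7675 per unit of net cost, so contributing nothing is still dominant.
At the Nash equilibrium no one contributes; group total payoff = 9 × 13 = 117.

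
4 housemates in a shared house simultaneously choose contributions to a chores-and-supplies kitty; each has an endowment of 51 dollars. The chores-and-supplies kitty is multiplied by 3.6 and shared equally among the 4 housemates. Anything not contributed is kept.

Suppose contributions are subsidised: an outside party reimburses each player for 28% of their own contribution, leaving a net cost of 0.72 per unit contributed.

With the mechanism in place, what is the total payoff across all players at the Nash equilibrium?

791.52 dollars

The effective private return per unit is now (3.6/4) / 0.72 = 1.2500 > 1, so every player's dominant strategy flips to full contribution.
At the Nash equilibrium everyone contributes 51. Group total payoff = 4 × (51 × 0.28 + 3.6 × 51) = 791.52.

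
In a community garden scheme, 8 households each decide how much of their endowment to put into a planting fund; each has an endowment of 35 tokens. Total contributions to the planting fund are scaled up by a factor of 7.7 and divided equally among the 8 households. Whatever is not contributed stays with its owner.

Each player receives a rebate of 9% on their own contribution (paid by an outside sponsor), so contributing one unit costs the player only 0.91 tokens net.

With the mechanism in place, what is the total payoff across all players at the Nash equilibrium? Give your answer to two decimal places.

With the mechanism, a contributed unit returns (7.7/8) / 0.91 = 1.0577 per unit of net cost to the contributor — now above 1 — so contributing fully is weakly dominant for every player.
At the Nash equilibrium everyone contributes 35. Group total payoff = 8 × (35 × 0.09 + 7.7 × 35) = 2181.20.

2181.20 tokens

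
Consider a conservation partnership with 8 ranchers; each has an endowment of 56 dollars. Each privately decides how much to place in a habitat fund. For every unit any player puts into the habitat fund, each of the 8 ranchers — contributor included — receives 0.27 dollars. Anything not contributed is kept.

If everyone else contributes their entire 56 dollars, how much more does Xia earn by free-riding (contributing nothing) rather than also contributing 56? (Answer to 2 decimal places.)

Switching from a contribution of 56 to 0 lets Xia keep an extra 56 dollars, but lowers the habitat fund by 56, which costs Xia their own share of that drop: 0.27 × 56 = 15.12.
Net gain = 56 − 15.12 = 40.88. The private return per contributed unit (0.27) is below 1, so free-riding is indeed the best response regardless of what the others do.

40.88 dollars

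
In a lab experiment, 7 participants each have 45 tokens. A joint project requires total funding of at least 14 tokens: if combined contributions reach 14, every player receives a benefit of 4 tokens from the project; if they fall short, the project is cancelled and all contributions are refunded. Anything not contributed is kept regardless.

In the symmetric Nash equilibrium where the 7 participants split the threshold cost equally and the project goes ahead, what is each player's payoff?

47 tokens

Equal share of the threshold: 14/7 = 2.
At this profile no one gains by cutting their contribution: any cut drops the total below 14, the project is cancelled, contributions are refunded, and the deviator ends with 45, which is less than 45 − 2 + 4 = 47. Contributing more than 2 just wastes the excess. So contributing exactly 2 is a best response.
Each player's payoff: 45 − 2 + 4 = 47.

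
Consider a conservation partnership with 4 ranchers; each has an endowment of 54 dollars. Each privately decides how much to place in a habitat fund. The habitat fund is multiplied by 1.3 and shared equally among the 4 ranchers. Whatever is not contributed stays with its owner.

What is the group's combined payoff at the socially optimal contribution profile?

Each contributed unit returns 1.300 to the group as a whole (0.3250 to each of 4 players), which exceeds 1, so the social optimum is full contribution: group total = 1.300 × 216 = 280.80.

280.80 dollars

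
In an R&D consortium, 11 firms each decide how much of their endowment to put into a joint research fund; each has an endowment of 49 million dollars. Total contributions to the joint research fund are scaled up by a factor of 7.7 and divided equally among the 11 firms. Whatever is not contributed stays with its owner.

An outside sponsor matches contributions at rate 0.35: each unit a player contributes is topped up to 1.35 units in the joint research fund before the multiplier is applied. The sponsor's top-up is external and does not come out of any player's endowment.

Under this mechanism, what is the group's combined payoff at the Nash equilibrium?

With the mechanism, a contributed unit returns 7.7 × 1.35 / 11 = 0.9450 per unit of net cost — still below 1 — so contributing 0 remains dominant for every player.
Everyone keeps their endowment and the group total is 11 × 49 = 539.

539.00 million dollars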